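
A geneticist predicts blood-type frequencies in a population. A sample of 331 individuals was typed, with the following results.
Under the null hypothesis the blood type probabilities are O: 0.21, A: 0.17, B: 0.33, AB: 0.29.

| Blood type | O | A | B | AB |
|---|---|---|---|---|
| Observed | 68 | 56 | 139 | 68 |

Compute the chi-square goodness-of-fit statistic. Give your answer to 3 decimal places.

Expected counts E_i = n·p_i: 331×0.21 = 69.51, 331×0.17 = 56.27, 331×0.33 = 109.23, 331×0.29 = 95.99.
O: (68 − 69.51)²/69.51 = 2.2801/69.51 = 0.0328
A: (56 − 56.27)²/56.27 = 0.0729/56.27 = 0.0013
B: (139 − 109.23)²/109.23 = 886.2529/109.23 = 8.1136
AB: (68 − 95.99)²/95.99 = 783.4401/95.99 = 8.1617
Sum = 16.309

16.309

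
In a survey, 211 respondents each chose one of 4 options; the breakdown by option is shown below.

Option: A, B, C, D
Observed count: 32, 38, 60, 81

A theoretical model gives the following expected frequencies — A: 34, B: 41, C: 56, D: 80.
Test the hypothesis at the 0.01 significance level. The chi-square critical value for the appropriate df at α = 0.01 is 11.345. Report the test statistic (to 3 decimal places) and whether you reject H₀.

A: (32 − 34)²/34 = 4/34 = 0.1176
B: (38 − 41)²/41 = 9/41 = 0.2195
C: (60 − 56)²/56 = 16/56 = 0.2857
D: (81 − 80)²/80 = 1/80 = 0.0125
Sum = 0.635
df = 3. Since 0.635 < 11.345, we do not reject H₀.

0.635; do not reject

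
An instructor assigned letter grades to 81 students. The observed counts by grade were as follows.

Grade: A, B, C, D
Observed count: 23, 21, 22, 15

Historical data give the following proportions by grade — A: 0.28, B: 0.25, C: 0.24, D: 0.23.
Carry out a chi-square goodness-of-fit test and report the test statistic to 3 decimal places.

Expected counts E_i = n·p_i: 81×0.28 = 22.68, 81×0.25 = 20.25, 81×0.24 = 19.44, 81×0.23 = 18.63.
χ² = (23−22.68)²/22.68 + (21−20.25)²/20.25 + (22−19.44)²/19.44 + (15−18.63)²/18.63
   = 0.0045 + 0.0278 + 0.3371 + 0.7073
Sum = 1.077

1.077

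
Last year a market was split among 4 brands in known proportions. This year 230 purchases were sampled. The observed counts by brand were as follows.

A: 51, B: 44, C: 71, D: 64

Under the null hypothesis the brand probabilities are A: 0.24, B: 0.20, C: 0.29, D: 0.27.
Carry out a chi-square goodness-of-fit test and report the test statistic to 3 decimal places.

Expected counts E_i = n·p_i: 230×0.24 = 55.2, 230×0.20 = 46, 230×0.29 = 66.7, 230×0.27 = 62.1.
cat         O        E   (O−E)²/E
A          51     55.2     0.3196
B          44       46     0.0870
C          71     66.7     0.2772
D          64     62.1     0.0581
Sum = 0.742

0.742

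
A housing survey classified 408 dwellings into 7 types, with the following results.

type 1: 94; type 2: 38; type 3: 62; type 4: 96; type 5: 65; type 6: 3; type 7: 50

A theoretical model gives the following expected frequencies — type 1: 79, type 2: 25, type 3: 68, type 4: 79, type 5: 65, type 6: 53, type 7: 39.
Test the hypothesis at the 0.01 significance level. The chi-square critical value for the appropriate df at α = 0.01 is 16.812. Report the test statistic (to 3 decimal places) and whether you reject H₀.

cat         O        E   (O−E)²/E
type 1     94       79     2.8481
type 2     38       25     6.7600
type 3     62       68     0.5294
type 4     96       79     3.6582
type 5     65       65     0.0000
type 6      3       53    47.1698
type 7     50       39     3.1026
Sum = 64.068
df = 6. Since 64.068 > 16.812, we reject H₀.

64.068; reject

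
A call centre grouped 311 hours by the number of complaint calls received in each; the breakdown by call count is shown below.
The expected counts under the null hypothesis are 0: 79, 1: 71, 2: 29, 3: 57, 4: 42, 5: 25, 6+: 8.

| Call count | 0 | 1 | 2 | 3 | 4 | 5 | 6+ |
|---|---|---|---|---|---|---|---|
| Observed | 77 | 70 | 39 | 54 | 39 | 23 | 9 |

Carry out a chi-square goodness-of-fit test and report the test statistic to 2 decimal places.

4.17

χ² = (77−79)²/79 + (70−71)²/71 + (39−29)²/29 + (54−57)²/57 + (39−42)²/42 + (23−25)²/25 + (9−8)²/8
   = 0.051 + 0.014 + 3.448 + 0.158 + 0.214 + 0.160 + 0.125
Sum = 4.17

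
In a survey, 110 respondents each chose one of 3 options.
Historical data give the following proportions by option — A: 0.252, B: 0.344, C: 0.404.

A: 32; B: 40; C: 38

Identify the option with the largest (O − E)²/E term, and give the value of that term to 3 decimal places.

C, 0.933

Expected counts E_i = n·p_i: 110×0.252 = 27.72, 110×0.344 = 37.84, 110×0.404 = 44.44.
cat         O        E   (O−E)²/E
A          32    27.72     0.6608
B          40    37.84     0.1233
C          38    44.44     0.9332
The largest term is for C: 0.933.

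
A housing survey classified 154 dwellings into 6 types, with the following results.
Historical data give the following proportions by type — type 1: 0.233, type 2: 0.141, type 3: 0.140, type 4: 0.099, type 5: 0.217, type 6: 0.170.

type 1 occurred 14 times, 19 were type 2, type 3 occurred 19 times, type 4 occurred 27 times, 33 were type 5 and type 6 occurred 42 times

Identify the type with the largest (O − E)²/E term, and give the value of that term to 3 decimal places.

type 1, 13.344

Expected counts E_i = n·p_i: 154×0.233 = 35.882, 154×0.141 = 21.714, 154×0.140 = 21.56, 154×0.099 = 15.246, 154×0.217 = 33.418, 154×0.170 = 26.18.
cat         O        E   (O−E)²/E
type 1     14   35.882    13.3443
type 2     19   21.714     0.3392
type 3     19    21.56     0.3040
type 4     27   15.246     9.0618
type 5     33   33.418     0.0052
type 6     42    26.18     9.5597
The largest term is for type 1: 13.344.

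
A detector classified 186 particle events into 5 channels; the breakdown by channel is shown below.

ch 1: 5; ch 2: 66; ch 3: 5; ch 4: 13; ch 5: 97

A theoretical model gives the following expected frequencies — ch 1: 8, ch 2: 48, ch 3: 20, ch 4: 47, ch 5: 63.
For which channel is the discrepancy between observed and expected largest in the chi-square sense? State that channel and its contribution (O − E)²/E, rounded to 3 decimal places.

ch 4, 24.596

χ² = (5−8)²/8 + (66−48)²/48 + (5−20)²/20 + (13−47)²/47 + (97−63)²/63
   = 1.1250 + 6.7500 + 11.2500 + 24.5957 + 18.3492
The largest term is for ch 4: 24.596.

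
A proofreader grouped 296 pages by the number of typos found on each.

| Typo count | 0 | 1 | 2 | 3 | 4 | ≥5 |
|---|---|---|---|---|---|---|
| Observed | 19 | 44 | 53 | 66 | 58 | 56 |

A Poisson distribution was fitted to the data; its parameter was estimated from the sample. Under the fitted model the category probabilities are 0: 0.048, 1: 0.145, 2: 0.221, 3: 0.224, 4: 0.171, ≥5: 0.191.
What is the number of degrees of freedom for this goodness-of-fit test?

4

There are k = 6 categories and 1 parameter estimated from the data, so df = 6 − 1 − 1 = 4.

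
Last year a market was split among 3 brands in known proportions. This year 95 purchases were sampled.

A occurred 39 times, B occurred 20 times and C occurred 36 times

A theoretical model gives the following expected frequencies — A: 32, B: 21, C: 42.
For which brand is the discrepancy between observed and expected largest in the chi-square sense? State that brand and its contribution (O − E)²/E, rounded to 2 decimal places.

χ² = (39−32)²/32 + (20−21)²/21 + (36−42)²/42
   = 1.531 + 0.048 + 0.857
The largest term is for A: 1.53.

A, 1.53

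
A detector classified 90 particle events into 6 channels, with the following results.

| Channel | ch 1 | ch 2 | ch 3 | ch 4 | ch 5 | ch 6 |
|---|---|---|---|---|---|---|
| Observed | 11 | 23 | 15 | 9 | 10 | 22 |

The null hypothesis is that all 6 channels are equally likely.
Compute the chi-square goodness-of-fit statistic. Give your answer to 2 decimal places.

Expected count for each of the 6 categories: 90/6 = 15.
ch 1: (11 − 15)²/15 = 16/15 = 1.067
ch 2: (23 − 15)²/15 = 64/15 = 4.267
ch 3: (15 − 15)²/15 = 0/15 = 0.000
ch 4: (9 − 15)²/15 = 36/15 = 2.400
ch 5: (10 − 15)²/15 = 25/15 = 1.667
ch 6: (22 − 15)²/15 = 49/15 = 3.267
Sum = 12.67

12.67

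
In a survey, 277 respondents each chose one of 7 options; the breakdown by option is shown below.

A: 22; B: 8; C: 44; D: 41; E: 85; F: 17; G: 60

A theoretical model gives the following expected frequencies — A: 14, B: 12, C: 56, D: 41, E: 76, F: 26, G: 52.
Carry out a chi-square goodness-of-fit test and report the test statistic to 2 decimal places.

A: (22 − 14)²/14 = 64/14 = 4.571
B: (8 − 12)²/12 = 16/12 = 1.333
C: (44 − 56)²/56 = 144/56 = 2.571
D: (41 − 41)²/41 = 0/41 = 0.000
E: (85 − 76)²/76 = 81/76 = 1.066
F: (17 − 26)²/26 = 81/26 = 3.115
G: (60 − 52)²/52 = 64/52 = 1.231
Sum = 13.89

13.89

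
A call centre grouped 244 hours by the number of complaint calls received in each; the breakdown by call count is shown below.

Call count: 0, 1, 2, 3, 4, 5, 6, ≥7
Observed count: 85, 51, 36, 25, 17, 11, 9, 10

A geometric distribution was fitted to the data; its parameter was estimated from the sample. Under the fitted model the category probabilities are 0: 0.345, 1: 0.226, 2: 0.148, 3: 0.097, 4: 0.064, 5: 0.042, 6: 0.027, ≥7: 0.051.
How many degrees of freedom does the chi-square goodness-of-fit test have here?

6

There are k = 8 categories and 1 parameter estimated from the data, so df = 8 − 1 − 1 = 6.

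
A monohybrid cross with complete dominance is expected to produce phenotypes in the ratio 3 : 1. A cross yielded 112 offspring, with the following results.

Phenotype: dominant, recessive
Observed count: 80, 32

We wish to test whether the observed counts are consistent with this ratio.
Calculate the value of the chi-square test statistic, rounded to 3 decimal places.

Ratio total = 4. Expected counts: 112×3/4 = 84, 112×1/4 = 28.
χ² = (80−84)²/84 + (32−28)²/28
   = 0.1905 + 0.5714
Sum = 0.762

0.762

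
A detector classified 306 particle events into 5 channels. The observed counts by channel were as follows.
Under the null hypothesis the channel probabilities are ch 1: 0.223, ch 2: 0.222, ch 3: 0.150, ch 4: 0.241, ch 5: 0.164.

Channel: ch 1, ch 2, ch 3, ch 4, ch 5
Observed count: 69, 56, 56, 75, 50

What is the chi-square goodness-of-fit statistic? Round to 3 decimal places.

4.349

Expected counts E_i = n·p_i: 306×0.223 = 68.238, 306×0.222 = 67.932, 306×0.150 = 45.9, 306×0.241 = 73.746, 306×0.164 = 50.184.
ch 1: (69 − 68.238)²/68.238 = 0.580644/68.238 = 0.0085
ch 2: (56 − 67.932)²/67.932 = 142.372624/67.932 = 2.0958
ch 3: (56 − 45.9)²/45.9 = 102.01/45.9 = 2.2224
ch 4: (75 − 73.746)²/73.746 = 1.572516/73.746 = 0.0213
ch 5: (50 − 50.184)²/50.184 = 0.033856/50.184 = 0.0007
Sum = 4.349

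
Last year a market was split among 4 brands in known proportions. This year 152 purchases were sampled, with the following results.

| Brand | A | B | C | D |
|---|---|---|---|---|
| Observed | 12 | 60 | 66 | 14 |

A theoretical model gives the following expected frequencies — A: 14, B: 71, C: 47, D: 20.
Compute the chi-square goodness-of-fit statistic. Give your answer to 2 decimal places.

A: (12 − 14)²/14 = 4/14 = 0.286
B: (60 − 71)²/71 = 121/71 = 1.704
C: (66 − 47)²/47 = 361/47 = 7.681
D: (14 − 20)²/20 = 36/20 = 1.800
Sum = 11.47

11.47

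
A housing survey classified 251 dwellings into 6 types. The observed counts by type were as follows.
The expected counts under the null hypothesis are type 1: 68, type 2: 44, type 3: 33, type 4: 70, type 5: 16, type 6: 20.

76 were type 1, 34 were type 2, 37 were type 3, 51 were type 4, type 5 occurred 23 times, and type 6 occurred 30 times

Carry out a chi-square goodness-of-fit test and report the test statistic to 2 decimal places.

16.92

cat         O        E   (O−E)²/E
type 1     76       68      0.941
type 2     34       44      2.273
type 3     37       33      0.485
type 4     51       70      5.157
type 5     23       16      3.063
type 6     30       20      5.000
Sum = 16.92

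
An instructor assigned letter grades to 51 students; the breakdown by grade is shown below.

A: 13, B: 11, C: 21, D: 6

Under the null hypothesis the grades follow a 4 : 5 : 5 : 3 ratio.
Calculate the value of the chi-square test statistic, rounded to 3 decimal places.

Ratio total = 17. Expected counts: 51×4/17 = 12, 51×5/17 = 15, 51×5/17 = 15, 51×3/17 = 9.
A: (13 − 12)²/12 = 1/12 = 0.0833
B: (11 − 15)²/15 = 16/15 = 1.0667
C: (21 − 15)²/15 = 36/15 = 2.4000
D: (6 − 9)²/9 = 9/9 = 1.0000
Sum = 4.550

4.550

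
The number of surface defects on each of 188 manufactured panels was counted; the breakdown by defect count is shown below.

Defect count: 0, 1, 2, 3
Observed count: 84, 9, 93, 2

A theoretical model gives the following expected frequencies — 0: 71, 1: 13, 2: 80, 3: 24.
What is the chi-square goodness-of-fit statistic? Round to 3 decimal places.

cat         O        E   (O−E)²/E
0          84       71     2.3803
1           9       13     1.2308
2          93       80     2.1125
3           2       24    20.1667
Sum = 25.890

25.890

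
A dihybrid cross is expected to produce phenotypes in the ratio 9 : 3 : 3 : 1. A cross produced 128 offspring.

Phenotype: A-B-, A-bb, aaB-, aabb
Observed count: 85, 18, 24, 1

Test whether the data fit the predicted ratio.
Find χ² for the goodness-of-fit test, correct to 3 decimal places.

Ratio total = 16. Expected counts: 128×9/16 = 72, 128×3/16 = 24, 128×3/16 = 24, 128×1/16 = 8.
cat         O        E   (O−E)²/E
A-B-       85       72     2.3472
A-bb       18       24     1.5000
aaB-       24       24     0.0000
aabb        1        8     6.1250
Sum = 9.972

9.972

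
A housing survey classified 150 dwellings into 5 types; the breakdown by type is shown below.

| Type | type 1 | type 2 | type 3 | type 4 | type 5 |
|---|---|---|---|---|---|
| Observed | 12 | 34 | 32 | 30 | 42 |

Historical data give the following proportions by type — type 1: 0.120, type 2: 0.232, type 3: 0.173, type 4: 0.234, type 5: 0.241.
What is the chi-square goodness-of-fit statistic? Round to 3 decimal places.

Expected counts E_i = n·p_i: 150×0.120 = 18, 150×0.232 = 34.8, 150×0.173 = 25.95, 150×0.234 = 35.1, 150×0.241 = 36.15.
cat         O        E   (O−E)²/E
type 1     12       18     2.0000
type 2     34     34.8     0.0184
type 3     32    25.95     1.4105
type 4     30     35.1     0.7410
type 5     42    36.15     0.9467
Sum = 5.117

5.117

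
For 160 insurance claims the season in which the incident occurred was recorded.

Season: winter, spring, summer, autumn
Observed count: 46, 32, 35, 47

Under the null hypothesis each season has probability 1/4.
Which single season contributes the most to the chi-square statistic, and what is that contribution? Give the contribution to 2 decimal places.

spring, 1.60

Under H₀ each category has probability 1/4, so each expected count is 160/4 = 40.
χ² = (46−40)²/40 + (32−40)²/40 + (35−40)²/40 + (47−40)²/40
   = 0.900 + 1.600 + 0.625 + 1.225
The largest term is for spring: 1.60.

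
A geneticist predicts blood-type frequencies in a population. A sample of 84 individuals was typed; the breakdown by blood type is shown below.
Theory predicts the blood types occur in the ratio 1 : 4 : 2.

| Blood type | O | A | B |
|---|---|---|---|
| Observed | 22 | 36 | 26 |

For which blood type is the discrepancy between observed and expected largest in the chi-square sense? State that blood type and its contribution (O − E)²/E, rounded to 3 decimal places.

Ratio total = 7. Expected counts: 84×1/7 = 12, 84×4/7 = 48, 84×2/7 = 24.
χ² = (22−12)²/12 + (36−48)²/48 + (26−24)²/24
   = 8.3333 + 3.0000 + 0.1667
The largest term is for O: 8.333.

O, 8.333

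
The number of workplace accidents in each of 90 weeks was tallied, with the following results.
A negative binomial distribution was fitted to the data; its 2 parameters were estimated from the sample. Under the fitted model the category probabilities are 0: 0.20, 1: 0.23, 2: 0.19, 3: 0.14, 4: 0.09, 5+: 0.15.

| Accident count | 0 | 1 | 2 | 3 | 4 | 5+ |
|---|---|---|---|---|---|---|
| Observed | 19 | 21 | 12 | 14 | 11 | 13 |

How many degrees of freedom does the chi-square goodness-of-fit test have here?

There are k = 6 categories and 2 parameters estimated from the data, so df = 6 − 1 − 2 = 3.

3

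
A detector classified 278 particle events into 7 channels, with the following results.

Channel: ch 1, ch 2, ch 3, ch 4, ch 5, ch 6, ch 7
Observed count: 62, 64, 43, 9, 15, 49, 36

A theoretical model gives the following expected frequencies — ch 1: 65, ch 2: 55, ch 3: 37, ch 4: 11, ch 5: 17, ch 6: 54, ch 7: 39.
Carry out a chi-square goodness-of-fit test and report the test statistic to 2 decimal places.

cat         O        E   (O−E)²/E
ch 1       62       65      0.138
ch 2       64       55      1.473
ch 3       43       37      0.973
ch 4        9       11      0.364
ch 5       15       17      0.235
ch 6       49       54      0.463
ch 7       36       39      0.231
Sum = 3.88

3.88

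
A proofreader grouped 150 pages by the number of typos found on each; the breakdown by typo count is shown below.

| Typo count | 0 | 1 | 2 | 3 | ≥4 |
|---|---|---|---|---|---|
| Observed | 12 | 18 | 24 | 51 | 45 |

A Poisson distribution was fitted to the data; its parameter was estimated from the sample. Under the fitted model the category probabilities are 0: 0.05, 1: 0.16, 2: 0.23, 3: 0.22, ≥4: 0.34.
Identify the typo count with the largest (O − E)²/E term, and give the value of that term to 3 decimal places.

3, 9.818

Expected counts E_i = n·p_i: 150×0.05 = 7.5, 150×0.16 = 24, 150×0.23 = 34.5, 150×0.22 = 33, 150×0.34 = 51.
cat         O        E   (O−E)²/E
0          12      7.5     2.7000
1          18       24     1.5000
2          24     34.5     3.1957
3          51       33     9.8182
≥4         45       51     0.7059
The largest term is for 3: 9.818.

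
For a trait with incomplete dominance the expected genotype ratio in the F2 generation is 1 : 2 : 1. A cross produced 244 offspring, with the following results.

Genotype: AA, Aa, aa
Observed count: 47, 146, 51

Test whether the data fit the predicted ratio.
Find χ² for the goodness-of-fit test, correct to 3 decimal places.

Ratio total = 4. Expected counts: 244×1/4 = 61, 244×2/4 = 122, 244×1/4 = 61.
AA: (47 − 61)²/61 = 196/61 = 3.2131
Aa: (146 − 122)²/122 = 576/122 = 4.7213
aa: (51 − 61)²/61 = 100/61 = 1.6393
Sum = 9.574

9.574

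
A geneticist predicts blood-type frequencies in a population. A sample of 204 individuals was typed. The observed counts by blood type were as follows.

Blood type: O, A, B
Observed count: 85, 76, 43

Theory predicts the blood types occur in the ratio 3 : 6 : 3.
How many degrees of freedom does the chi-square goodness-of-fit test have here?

There are k = 3 categories and no parameters were estimated from the data, so df = 3 − 1 = 2.

2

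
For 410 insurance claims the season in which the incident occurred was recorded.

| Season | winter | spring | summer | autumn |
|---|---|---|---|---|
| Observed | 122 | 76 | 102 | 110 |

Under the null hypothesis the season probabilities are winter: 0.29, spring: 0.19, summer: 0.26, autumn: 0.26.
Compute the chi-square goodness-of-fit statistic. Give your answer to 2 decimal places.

Expected counts E_i = n·p_i: 410×0.29 = 118.9, 410×0.19 = 77.9, 410×0.26 = 106.6, 410×0.26 = 106.6.
winter: (122 − 118.9)²/118.9 = 9.61/118.9 = 0.081
spring: (76 − 77.9)²/77.9 = 3.61/77.9 = 0.046
summer: (102 − 106.6)²/106.6 = 21.16/106.6 = 0.198
autumn: (110 − 106.6)²/106.6 = 11.56/106.6 = 0.108
Sum = 0.43

0.43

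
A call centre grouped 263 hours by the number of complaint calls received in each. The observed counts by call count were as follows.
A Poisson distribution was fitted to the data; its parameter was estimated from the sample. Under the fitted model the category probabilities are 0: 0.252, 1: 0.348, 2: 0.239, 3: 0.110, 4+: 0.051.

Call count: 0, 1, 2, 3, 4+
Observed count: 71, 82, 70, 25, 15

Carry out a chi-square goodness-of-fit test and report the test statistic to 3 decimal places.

Expected counts E_i = n·p_i: 263×0.252 = 66.276, 263×0.348 = 91.524, 263×0.239 = 62.857, 263×0.110 = 28.93, 263×0.051 = 13.413.
cat         O        E   (O−E)²/E
0          71   66.276     0.3367
1          82   91.524     0.9911
2          70   62.857     0.8117
3          25    28.93     0.5339
4+         15   13.413     0.1878
Sum = 2.861

2.861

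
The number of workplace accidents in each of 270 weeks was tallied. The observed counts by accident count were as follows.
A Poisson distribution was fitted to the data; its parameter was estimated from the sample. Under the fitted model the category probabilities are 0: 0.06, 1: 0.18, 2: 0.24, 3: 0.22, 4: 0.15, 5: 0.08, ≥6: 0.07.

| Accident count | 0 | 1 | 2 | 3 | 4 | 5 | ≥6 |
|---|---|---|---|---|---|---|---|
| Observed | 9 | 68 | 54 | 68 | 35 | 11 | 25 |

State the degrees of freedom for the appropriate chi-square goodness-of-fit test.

There are k = 7 categories and 1 parameter estimated from the data, so df = 7 − 1 − 1 = 5.

5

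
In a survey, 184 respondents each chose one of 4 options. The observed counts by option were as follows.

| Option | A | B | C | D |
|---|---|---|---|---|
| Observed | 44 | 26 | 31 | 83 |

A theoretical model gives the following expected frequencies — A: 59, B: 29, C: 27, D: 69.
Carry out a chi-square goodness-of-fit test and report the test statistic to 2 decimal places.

7.56

cat         O        E   (O−E)²/E
A          44       59      3.814
B          26       29      0.310
C          31       27      0.593
D          83       69      2.841
Sum = 7.56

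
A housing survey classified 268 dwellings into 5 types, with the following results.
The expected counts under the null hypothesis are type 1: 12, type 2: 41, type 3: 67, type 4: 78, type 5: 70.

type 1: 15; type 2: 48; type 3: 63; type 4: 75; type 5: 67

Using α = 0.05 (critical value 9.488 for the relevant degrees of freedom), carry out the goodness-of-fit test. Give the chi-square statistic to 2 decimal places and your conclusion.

2.43; do not reject

χ² = (15−12)²/12 + (48−41)²/41 + (63−67)²/67 + (75−78)²/78 + (67−70)²/70
   = 0.750 + 1.195 + 0.239 + 0.115 + 0.129
Sum = 2.43
df = 4. Since 2.43 < 9.488, we do not reject H₀.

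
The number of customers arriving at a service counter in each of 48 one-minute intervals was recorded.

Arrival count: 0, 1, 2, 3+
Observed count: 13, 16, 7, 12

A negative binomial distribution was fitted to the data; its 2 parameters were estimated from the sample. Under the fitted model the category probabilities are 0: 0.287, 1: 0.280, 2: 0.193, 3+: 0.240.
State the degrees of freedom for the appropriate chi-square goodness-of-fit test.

1

There are k = 4 categories and 2 parameters estimated from the data, so df = 4 − 1 − 2 = 1.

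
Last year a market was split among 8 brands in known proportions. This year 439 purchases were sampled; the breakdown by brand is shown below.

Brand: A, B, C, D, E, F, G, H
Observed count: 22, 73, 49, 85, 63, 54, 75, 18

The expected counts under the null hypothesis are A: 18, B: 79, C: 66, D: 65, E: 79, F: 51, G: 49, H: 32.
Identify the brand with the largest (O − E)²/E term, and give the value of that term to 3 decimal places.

G, 13.796

A: (22 − 18)²/18 = 16/18 = 0.8889
B: (73 − 79)²/79 = 36/79 = 0.4557
C: (49 − 66)²/66 = 289/66 = 4.3788
D: (85 − 65)²/65 = 400/65 = 6.1538
E: (63 − 79)²/79 = 256/79 = 3.2405
F: (54 − 51)²/51 = 9/51 = 0.1765
G: (75 − 49)²/49 = 676/49 = 13.7959
H: (18 − 32)²/32 = 196/32 = 6.1250
The largest term is for G: 13.796.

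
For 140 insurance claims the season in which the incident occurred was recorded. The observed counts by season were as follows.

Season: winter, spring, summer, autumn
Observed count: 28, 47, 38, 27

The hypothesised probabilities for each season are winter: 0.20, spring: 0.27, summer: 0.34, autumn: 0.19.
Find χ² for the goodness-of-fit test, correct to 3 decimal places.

Expected counts E_i = n·p_i: 140×0.20 = 28, 140×0.27 = 37.8, 140×0.34 = 47.6, 140×0.19 = 26.6.
cat         O        E   (O−E)²/E
winter     28       28     0.0000
spring     47     37.8     2.2392
summer     38     47.6     1.9361
autumn     27     26.6     0.0060
Sum = 4.181

4.181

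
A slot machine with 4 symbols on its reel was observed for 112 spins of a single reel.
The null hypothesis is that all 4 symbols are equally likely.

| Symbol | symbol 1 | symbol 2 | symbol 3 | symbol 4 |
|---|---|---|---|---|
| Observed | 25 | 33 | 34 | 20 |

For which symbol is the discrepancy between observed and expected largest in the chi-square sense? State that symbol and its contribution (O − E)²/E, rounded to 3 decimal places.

symbol 4, 2.286

Expected count for each of the 4 categories: 112/4 = 28.
cat           O        E   (O−E)²/E
symbol 1     25       28     0.3214
symbol 2     33       28     0.8929
symbol 3     34       28     1.2857
symbol 4     20       28     2.2857
The largest term is for symbol 4: 2.286.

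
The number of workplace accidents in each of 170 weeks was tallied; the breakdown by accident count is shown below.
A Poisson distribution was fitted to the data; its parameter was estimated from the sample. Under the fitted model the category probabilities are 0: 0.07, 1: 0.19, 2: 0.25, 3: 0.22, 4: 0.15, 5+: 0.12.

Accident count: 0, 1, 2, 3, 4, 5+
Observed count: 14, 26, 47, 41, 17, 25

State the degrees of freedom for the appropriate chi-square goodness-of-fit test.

4

There are k = 6 categories and 1 parameter estimated from the data, so df = 6 − 1 − 1 = 4.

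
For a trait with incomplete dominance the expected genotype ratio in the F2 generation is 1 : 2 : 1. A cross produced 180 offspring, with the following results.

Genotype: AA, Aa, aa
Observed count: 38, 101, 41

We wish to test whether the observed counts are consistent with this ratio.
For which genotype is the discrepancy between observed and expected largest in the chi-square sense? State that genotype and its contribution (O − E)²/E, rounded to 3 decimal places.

Ratio total = 4. Expected counts: 180×1/4 = 45, 180×2/4 = 90, 180×1/4 = 45.
AA: (38 − 45)²/45 = 49/45 = 1.0889
Aa: (101 − 90)²/90 = 121/90 = 1.3444
aa: (41 − 45)²/45 = 16/45 = 0.3556
The largest term is for Aa: 1.344.

Aa, 1.344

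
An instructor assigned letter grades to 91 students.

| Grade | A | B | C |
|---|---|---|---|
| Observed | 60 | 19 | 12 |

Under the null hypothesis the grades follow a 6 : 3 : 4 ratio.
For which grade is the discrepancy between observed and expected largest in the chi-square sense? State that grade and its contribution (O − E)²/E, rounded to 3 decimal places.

C, 9.143

Ratio total = 13. Expected counts: 91×6/13 = 42, 91×3/13 = 21, 91×4/13 = 28.
χ² = (60−42)²/42 + (19−21)²/21 + (12−28)²/28
   = 7.7143 + 0.1905 + 9.1429
The largest term is for C: 9.143.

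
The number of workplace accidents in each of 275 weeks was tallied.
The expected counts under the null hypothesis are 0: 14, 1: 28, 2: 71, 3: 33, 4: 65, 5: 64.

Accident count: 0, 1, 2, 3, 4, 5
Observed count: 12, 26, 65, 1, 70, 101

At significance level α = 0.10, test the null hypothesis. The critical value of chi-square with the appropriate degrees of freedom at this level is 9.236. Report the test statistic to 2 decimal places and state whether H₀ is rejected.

53.74; reject

χ² = (12−14)²/14 + (26−28)²/28 + (65−71)²/71 + (1−33)²/33 + (70−65)²/65 + (101−64)²/64
   = 0.286 + 0.143 + 0.507 + 31.030 + 0.385 + 21.391
Sum = 53.74
df = 5. Since 53.74 > 9.236, we reject H₀.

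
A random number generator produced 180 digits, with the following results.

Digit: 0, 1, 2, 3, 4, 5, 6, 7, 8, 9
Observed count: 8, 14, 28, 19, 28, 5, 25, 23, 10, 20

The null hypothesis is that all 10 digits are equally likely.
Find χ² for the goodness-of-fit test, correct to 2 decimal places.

Under H₀ each category has probability 1/10, so each expected count is 180/10 = 18.
0: (8 − 18)²/18 = 100/18 = 5.556
1: (14 − 18)²/18 = 16/18 = 0.889
2: (28 − 18)²/18 = 100/18 = 5.556
3: (19 − 18)²/18 = 1/18 = 0.056
4: (28 − 18)²/18 = 100/18 = 5.556
5: (5 − 18)²/18 = 169/18 = 9.389
6: (25 − 18)²/18 = 49/18 = 2.722
7: (23 − 18)²/18 = 25/18 = 1.389
8: (10 − 18)²/18 = 64/18 = 3.556
9: (20 − 18)²/18 = 4/18 = 0.222
Sum = 34.89

34.89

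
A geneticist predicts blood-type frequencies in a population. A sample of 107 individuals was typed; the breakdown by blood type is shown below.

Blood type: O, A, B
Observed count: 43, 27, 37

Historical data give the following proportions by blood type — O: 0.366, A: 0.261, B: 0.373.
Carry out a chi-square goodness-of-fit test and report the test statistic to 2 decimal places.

Expected counts E_i = n·p_i: 107×0.366 = 39.162, 107×0.261 = 27.927, 107×0.373 = 39.911.
χ² = (43−39.162)²/39.162 + (27−27.927)²/27.927 + (37−39.911)²/39.911
   = 0.376 + 0.031 + 0.212
Sum = 0.62

0.62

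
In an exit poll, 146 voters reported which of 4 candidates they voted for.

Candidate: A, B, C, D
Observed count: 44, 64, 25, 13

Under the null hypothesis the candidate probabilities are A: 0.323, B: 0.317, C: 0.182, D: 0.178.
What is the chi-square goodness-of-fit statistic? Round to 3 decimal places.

13.578

Expected counts E_i = n·p_i: 146×0.323 = 47.158, 146×0.317 = 46.282, 146×0.182 = 26.572, 146×0.178 = 25.988.
χ² = (44−47.158)²/47.158 + (64−46.282)²/46.282 + (25−26.572)²/26.572 + (13−25.988)²/25.988
   = 0.2115 + 6.7829 + 0.0930 + 6.4910
Sum = 13.578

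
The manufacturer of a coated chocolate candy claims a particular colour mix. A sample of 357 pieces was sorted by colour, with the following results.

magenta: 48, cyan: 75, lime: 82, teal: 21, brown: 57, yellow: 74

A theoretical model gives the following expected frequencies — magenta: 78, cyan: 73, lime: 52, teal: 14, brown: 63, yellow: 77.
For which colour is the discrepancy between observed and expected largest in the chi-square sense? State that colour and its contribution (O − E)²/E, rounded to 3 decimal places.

lime, 17.308

cat          O        E   (O−E)²/E
magenta     48       78    11.5385
cyan        75       73     0.0548
lime        82       52    17.3077
teal        21       14     3.5000
brown       57       63     0.5714
yellow      74       77     0.1169
The largest term is for lime: 17.308.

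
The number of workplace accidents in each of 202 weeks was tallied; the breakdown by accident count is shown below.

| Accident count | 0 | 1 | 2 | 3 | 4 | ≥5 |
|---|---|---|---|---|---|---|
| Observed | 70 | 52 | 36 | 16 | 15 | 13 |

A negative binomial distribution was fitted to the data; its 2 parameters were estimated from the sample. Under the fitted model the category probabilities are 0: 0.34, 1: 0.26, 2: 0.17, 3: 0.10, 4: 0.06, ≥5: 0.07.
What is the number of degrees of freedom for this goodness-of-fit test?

There are k = 6 categories and 2 parameters estimated from the data, so df = 6 − 1 − 2 = 3.

3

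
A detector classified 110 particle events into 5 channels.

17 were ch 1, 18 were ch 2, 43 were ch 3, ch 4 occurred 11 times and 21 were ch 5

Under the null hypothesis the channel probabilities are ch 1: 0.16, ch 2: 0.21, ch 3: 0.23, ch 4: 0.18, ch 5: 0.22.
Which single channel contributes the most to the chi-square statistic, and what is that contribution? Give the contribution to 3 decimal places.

Expected counts E_i = n·p_i: 110×0.16 = 17.6, 110×0.21 = 23.1, 110×0.23 = 25.3, 110×0.18 = 19.8, 110×0.22 = 24.2.
χ² = (17−17.6)²/17.6 + (18−23.1)²/23.1 + (43−25.3)²/25.3 + (11−19.8)²/19.8 + (21−24.2)²/24.2
   = 0.0205 + 1.1260 + 12.3830 + 3.9111 + 0.4231
The largest term is for ch 3: 12.383.

ch 3, 12.383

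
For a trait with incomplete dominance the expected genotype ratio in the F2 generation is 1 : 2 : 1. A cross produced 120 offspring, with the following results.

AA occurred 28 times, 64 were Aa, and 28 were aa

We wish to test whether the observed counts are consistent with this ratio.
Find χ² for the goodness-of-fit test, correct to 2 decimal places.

Ratio total = 4. Expected counts: 120×1/4 = 30, 120×2/4 = 60, 120×1/4 = 30.
χ² = (28−30)²/30 + (64−60)²/60 + (28−30)²/30
   = 0.133 + 0.267 + 0.133
Sum = 0.53

0.53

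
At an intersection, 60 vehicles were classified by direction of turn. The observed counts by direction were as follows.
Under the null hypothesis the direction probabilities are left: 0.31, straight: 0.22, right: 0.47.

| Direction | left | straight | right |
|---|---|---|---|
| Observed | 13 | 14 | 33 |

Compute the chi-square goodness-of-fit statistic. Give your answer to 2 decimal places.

Expected counts E_i = n·p_i: 60×0.31 = 18.6, 60×0.22 = 13.2, 60×0.47 = 28.2.
χ² = (13−18.6)²/18.6 + (14−13.2)²/13.2 + (33−28.2)²/28.2
   = 1.686 + 0.048 + 0.817
Sum = 2.55

2.55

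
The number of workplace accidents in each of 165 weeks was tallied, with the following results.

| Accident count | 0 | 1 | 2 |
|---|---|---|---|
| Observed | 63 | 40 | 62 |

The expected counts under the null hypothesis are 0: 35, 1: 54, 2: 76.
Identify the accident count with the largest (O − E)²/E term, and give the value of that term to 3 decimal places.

0, 22.400

χ² = (63−35)²/35 + (40−54)²/54 + (62−76)²/76
   = 22.4000 + 3.6296 + 2.5789
The largest term is for 0: 22.400.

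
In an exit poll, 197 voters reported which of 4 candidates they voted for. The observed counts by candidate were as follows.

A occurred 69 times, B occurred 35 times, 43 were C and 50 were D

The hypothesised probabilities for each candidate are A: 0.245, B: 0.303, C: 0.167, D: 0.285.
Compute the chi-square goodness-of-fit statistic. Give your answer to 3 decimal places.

22.895

Expected counts E_i = n·p_i: 197×0.245 = 48.265, 197×0.303 = 59.691, 197×0.167 = 32.899, 197×0.285 = 56.145.
cat         O        E   (O−E)²/E
A          69   48.265     8.9079
B          35   59.691    10.2134
C          43   32.899     3.1013
D          50   56.145     0.6726
Sum = 22.895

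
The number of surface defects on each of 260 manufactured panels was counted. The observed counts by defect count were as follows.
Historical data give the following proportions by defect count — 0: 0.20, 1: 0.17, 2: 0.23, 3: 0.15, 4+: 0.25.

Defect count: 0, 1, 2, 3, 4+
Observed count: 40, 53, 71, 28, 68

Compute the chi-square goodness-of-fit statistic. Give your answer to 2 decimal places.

9.86

Expected counts E_i = n·p_i: 260×0.20 = 52, 260×0.17 = 44.2, 260×0.23 = 59.8, 260×0.15 = 39, 260×0.25 = 65.
cat         O        E   (O−E)²/E
0          40       52      2.769
1          53     44.2      1.752
2          71     59.8      2.098
3          28       39      3.103
4+         68       65      0.138
Sum = 9.86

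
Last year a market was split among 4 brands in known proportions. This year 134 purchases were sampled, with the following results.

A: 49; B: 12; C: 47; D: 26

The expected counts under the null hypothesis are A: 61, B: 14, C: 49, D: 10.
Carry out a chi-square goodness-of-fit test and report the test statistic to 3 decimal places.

A: (49 − 61)²/61 = 144/61 = 2.3607
B: (12 − 14)²/14 = 4/14 = 0.2857
C: (47 − 49)²/49 = 4/49 = 0.0816
D: (26 − 10)²/10 = 256/10 = 25.6000
Sum = 28.328

28.328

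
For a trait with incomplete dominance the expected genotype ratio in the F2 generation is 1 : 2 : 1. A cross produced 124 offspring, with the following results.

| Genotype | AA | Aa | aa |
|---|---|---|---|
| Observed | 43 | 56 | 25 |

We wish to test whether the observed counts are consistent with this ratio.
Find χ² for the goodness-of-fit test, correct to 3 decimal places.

6.387

Ratio total = 4. Expected counts: 124×1/4 = 31, 124×2/4 = 62, 124×1/4 = 31.
AA: (43 − 31)²/31 = 144/31 = 4.6452
Aa: (56 − 62)²/62 = 36/62 = 0.5806
aa: (25 − 31)²/31 = 36/31 = 1.1613
Sum = 6.387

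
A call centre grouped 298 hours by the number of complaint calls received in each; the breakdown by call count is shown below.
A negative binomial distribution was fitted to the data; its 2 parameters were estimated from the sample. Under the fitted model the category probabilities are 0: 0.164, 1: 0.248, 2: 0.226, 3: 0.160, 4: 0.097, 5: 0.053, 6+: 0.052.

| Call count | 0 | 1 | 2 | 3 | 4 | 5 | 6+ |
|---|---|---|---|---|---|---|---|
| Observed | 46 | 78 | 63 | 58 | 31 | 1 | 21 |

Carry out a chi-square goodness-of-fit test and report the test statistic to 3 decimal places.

Expected counts E_i = n·p_i: 298×0.164 = 48.872, 298×0.248 = 73.904, 298×0.226 = 67.348, 298×0.160 = 47.68, 298×0.097 = 28.906, 298×0.053 = 15.794, 298×0.052 = 15.496.
cat         O        E   (O−E)²/E
0          46   48.872     0.1688
1          78   73.904     0.2270
2          63   67.348     0.2807
3          58    47.68     2.2337
4          31   28.906     0.1517
5           1   15.794    13.8573
6+         21   15.496     1.9550
Sum = 18.874

18.874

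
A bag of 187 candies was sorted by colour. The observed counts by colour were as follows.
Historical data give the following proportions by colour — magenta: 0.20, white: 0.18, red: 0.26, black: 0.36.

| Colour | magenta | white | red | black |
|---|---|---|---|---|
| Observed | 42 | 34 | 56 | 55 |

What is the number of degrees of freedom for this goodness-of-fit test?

There are k = 4 categories and no parameters were estimated from the data, so df = 4 − 1 = 3.

3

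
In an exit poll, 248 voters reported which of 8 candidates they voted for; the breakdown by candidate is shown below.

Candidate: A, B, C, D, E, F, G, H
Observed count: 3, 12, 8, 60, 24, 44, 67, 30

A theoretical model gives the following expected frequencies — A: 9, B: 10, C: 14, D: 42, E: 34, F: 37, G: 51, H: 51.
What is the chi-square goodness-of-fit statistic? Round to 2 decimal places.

32.62

χ² = (3−9)²/9 + (12−10)²/10 + (8−14)²/14 + (60−42)²/42 + (24−34)²/34 + (44−37)²/37 + (67−51)²/51 + (30−51)²/51
   = 4.000 + 0.400 + 2.571 + 7.714 + 2.941 + 1.324 + 5.020 + 8.647
Sum = 32.62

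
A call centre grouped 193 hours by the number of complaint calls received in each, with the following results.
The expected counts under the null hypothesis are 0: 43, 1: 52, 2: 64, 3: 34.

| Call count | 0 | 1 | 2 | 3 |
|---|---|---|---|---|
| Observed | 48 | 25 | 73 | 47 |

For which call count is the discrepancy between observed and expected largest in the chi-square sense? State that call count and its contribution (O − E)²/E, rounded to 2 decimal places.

χ² = (48−43)²/43 + (25−52)²/52 + (73−64)²/64 + (47−34)²/34
   = 0.581 + 14.019 + 1.266 + 4.971
The largest term is for 1: 14.02.

1, 14.02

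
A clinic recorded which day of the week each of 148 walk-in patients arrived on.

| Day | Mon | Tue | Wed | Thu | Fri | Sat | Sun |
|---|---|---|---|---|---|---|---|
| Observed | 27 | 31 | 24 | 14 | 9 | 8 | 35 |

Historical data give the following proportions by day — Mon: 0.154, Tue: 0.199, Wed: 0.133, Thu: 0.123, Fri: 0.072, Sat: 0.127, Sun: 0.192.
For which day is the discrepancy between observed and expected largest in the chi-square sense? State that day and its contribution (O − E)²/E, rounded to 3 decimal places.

Sat, 6.201

Expected counts E_i = n·p_i: 148×0.154 = 22.792, 148×0.199 = 29.452, 148×0.133 = 19.684, 148×0.123 = 18.204, 148×0.072 = 10.656, 148×0.127 = 18.796, 148×0.192 = 28.416.
Mon: (27 − 22.792)²/22.792 = 17.707264/22.792 = 0.7769
Tue: (31 − 29.452)²/29.452 = 2.396304/29.452 = 0.0814
Wed: (24 − 19.684)²/19.684 = 18.627856/19.684 = 0.9463
Thu: (14 − 18.204)²/18.204 = 17.673616/18.204 = 0.9709
Fri: (9 − 10.656)²/10.656 = 2.742336/10.656 = 0.2574
Sat: (8 − 18.796)²/18.796 = 116.553616/18.796 = 6.2010
Sun: (35 − 28.416)²/28.416 = 43.349056/28.416 = 1.5255
The largest term is for Sat: 6.201.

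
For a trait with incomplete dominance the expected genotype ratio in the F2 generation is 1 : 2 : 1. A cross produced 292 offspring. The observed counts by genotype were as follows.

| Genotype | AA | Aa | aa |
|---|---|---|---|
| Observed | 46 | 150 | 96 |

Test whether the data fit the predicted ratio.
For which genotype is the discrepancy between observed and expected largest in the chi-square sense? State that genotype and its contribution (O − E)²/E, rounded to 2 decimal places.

AA, 9.99

Ratio total = 4. Expected counts: 292×1/4 = 73, 292×2/4 = 146, 292×1/4 = 73.
AA: (46 − 73)²/73 = 729/73 = 9.986
Aa: (150 − 146)²/146 = 16/146 = 0.110
aa: (96 − 73)²/73 = 529/73 = 7.247
The largest term is for AA: 9.99.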